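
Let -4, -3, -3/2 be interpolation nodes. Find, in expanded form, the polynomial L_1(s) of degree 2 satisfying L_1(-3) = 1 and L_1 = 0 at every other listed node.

L_1(s) = (s + 4)(s + 3/2) / [(1)·(-3/2)]
       = (s^2 + (11/2)s + 6) / (-3/2)

L_1(s) = -(2/3)s^2 - (11/3)s - 4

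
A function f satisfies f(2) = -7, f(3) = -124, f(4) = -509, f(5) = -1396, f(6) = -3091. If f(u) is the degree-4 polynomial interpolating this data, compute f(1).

4

Evaluate each Lagrange basis at u = 1:
L_0(1) = (-2)·(-3)·(-4)·(-5)/[(-1)·(-2)·(-3)·(-4)] = 5
L_1(1) = (-1)·(-3)·(-4)·(-5)/[(1)·(-1)·(-2)·(-3)] = -10
L_2(1) = (-1)·(-2)·(-4)·(-5)/[(2)·(1)·(-1)·(-2)] = 10
L_3(1) = (-1)·(-2)·(-3)·(-5)/[(3)·(2)·(1)·(-1)] = -5
L_4(1) = (-1)·(-2)·(-3)·(-4)/[(4)·(3)·(2)·(1)] = 1
Sum: (-7)·(5) + (-124)·(-10) + (-509)·(10) + (-1396)·(-5) + (-3091)·(1) = 4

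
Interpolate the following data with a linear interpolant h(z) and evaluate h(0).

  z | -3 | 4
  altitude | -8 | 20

Evaluate each Lagrange basis at z = 0:
L_0(0) = (-4)/[(-7)] = 4/7
L_1(0) = (3)/[(7)] = 3/7
Sum: (-8)·(4/7) + 20·(3/7) = 4

4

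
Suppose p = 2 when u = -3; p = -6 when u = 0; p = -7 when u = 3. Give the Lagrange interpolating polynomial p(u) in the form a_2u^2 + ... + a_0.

p(u) = (7/18)u^2 - (3/2)u - 6

Build the Lagrange basis polynomials:
L_0(u) = u(u - 3) / [18] = (1/18)u^2 - (1/6)u
L_1(u) = (u + 3)(u - 3) / [-9] = -(1/9)u^2 + 1
L_2(u) = (u + 3)u / [18] = (1/18)u^2 + (1/6)u
p(u) = 2·L_0 + (-6)·L_1 + (-7)·L_2
  2·L_0(u) = (1/9)u^2 - (1/3)u
  (-6)·L_1(u) = (2/3)u^2 - 6
  (-7)·L_2(u) = -(7/18)u^2 - (7/6)u
Adding term by term: (7/18)u^2 - (3/2)u - 6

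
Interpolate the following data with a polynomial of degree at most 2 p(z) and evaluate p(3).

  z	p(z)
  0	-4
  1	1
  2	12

Using Newton's divided-difference form:
p[0,1] = (1 - (-4)) / (1 - 0) = 5
p[1,2] = (12 - 1) / (2 - 1) = 11
p[0,1,2] = (11 - 5) / (2 - 0) = 3
p(3) = -4 + 5·(3) + 3·(3)·(2) = 29

29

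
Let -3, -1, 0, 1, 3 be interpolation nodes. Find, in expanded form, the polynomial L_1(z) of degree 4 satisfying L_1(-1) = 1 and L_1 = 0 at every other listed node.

L_1(z) = -(1/16)z^4 + (1/16)z^3 + (9/16)z^2 - (9/16)z

L_1(z) = (z + 3)z(z - 1)(z - 3) / [(2)·(-1)·(-2)·(-4)]
       = (z^4 - z^3 - 9z^2 + 9z) / (-16)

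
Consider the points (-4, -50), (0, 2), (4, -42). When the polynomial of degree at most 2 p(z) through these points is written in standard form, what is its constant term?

2

L_0(z) = z(z - 4) / [32] = (1/32)z^2 - (1/8)z
L_1(z) = (z + 4)(z - 4) / [-16] = -(1/16)z^2 + 1
L_2(z) = (z + 4)z / [32] = (1/32)z^2 + (1/8)z
p(z) = (-50)·L_0 + 2·L_1 + (-42)·L_2
Only the constant term is needed; take it from each L_i and combine:
(-50)·(0) + 2·(1) + (-42)·(0) = 2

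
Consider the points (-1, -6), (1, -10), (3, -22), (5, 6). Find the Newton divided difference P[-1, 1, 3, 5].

P[-1,1] = (-10 - (-6)) / (1 - (-1)) = -2
P[1,3] = (-22 - (-10)) / (3 - 1) = -6
P[3,5] = (6 - (-22)) / (5 - 3) = 14
P[-1,1,3] = (-6 - (-2)) / (3 - (-1)) = -1
P[1,3,5] = (14 - (-6)) / (5 - 1) = 5
P[-1,1,3,5] = (5 - (-1)) / (5 - (-1)) = 1

1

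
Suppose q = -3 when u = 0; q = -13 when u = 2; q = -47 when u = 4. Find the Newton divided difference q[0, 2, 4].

q[0,2] = (-13 - (-3)) / (2 - 0) = -5
q[2,4] = (-47 - (-13)) / (4 - 2) = -17
q[0,2,4] = (-17 - (-5)) / (4 - 0) = -3

-3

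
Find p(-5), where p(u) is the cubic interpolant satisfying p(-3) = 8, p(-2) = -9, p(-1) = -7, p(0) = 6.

Using Newton's divided-difference form:
p[-3,-2] = (-9 - 8) / (-2 - (-3)) = -17
p[-2,-1] = (-7 - (-9)) / (-1 - (-2)) = 2
p[-1,0] = (6 - (-7)) / (0 - (-1)) = 13
p[-3,-2,-1] = (2 - (-17)) / (-1 - (-3)) = 19/2
p[-2,-1,0] = (13 - 2) / (0 - (-2)) = 11/2
p[-3,-2,-1,0] = (11/2 - 19/2) / (0 - (-3)) = -4/3
p(-5) = 8 + (-17)·(-2) + (19/2)·(-2)·(-3) + (-4/3)·(-2)·(-3)·(-4) = 131

131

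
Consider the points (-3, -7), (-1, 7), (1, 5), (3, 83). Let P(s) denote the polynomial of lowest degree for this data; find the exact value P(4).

Evaluate each Lagrange basis at s = 4:
L_0(4) = (5)·(3)·(1)/[(-2)·(-4)·(-6)] = -5/16
L_1(4) = (7)·(3)·(1)/[(2)·(-2)·(-4)] = 21/16
L_2(4) = (7)·(5)·(1)/[(4)·(2)·(-2)] = -35/16
L_3(4) = (7)·(5)·(3)/[(6)·(4)·(2)] = 35/16
Sum: (-7)·(-5/16) + 7·(21/16) + 5·(-35/16) + 83·(35/16) = 182

182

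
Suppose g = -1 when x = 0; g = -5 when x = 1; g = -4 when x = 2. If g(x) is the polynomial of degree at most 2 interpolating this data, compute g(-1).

L_0(-1) = (-2)·(-3)/[(-1)·(-2)] = 3
L_1(-1) = (-1)·(-3)/[(1)·(-1)] = -3
L_2(-1) = (-1)·(-2)/[(2)·(1)] = 1
Sum: (-1)·(3) + (-5)·(-3) + (-4)·(1) = 8

8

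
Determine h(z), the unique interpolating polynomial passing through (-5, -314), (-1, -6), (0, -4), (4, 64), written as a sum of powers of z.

h(z) = 2z^3 - 3z^2 - 3z - 4

Build the Lagrange basis polynomials:
L_0(z) = (z + 1)z(z - 4) / [-180] = -(1/180)z^3 + (1/60)z^2 + (1/45)z
L_1(z) = (z + 5)z(z - 4) / [20] = (1/20)z^3 + (1/20)z^2 - z
L_2(z) = (z + 5)(z + 1)(z - 4) / [-20] = -(1/20)z^3 - (1/10)z^2 + (19/20)z + 1
L_3(z) = (z + 5)(z + 1)z / [180] = (1/180)z^3 + (1/30)z^2 + (1/36)z
h(z) = (-314)·L_0 + (-6)·L_1 + (-4)·L_2 + 64·L_3
  (-314)·L_0(z) = (157/90)z^3 - (157/30)z^2 - (314/45)z
  (-6)·L_1(z) = -(3/10)z^3 - (3/10)z^2 + 6z
  (-4)·L_2(z) = (1/5)z^3 + (2/5)z^2 - (19/5)z - 4
  64·L_3(z) = (16/45)z^3 + (32/15)z^2 + (16/9)z
Adding term by term: 2z^3 - 3z^2 - 3z - 4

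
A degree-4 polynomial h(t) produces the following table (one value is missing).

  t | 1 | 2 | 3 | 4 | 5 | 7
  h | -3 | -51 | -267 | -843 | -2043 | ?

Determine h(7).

-7731

The 5 known values determine h uniquely (degree ≤ 4).
Evaluate each Lagrange basis at t = 7:
L_0(7) = (5)·(4)·(3)·(2)/[(-1)·(-2)·(-3)·(-4)] = 5
L_1(7) = (6)·(4)·(3)·(2)/[(1)·(-1)·(-2)·(-3)] = -24
L_2(7) = (6)·(5)·(3)·(2)/[(2)·(1)·(-1)·(-2)] = 45
L_3(7) = (6)·(5)·(4)·(2)/[(3)·(2)·(1)·(-1)] = -40
L_4(7) = (6)·(5)·(4)·(3)/[(4)·(3)·(2)·(1)] = 15
Sum: (-3)·(5) + (-51)·(-24) + (-267)·(45) + (-843)·(-40) + (-2043)·(15) = -7731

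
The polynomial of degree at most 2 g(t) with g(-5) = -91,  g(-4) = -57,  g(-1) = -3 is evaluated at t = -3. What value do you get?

-31

L_0(-3) = (1)·(-2)/[(-1)·(-4)] = -1/2
L_1(-3) = (2)·(-2)/[(1)·(-3)] = 4/3
L_2(-3) = (2)·(1)/[(4)·(3)] = 1/6
Sum: (-91)·(-1/2) + (-57)·(4/3) + (-3)·(1/6) = -31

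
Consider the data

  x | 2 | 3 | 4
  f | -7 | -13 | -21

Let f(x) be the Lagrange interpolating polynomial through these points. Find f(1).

L_0(1) = (-2)·(-3)/[(-1)·(-2)] = 3
L_1(1) = (-1)·(-3)/[(1)·(-1)] = -3
L_2(1) = (-1)·(-2)/[(2)·(1)] = 1
Sum: (-7)·(3) + (-13)·(-3) + (-21)·(1) = -3

-3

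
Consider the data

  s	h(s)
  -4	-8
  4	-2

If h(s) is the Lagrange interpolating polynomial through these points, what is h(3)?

L_0(3) = (-1)/[(-8)] = 1/8
L_1(3) = (7)/[(8)] = 7/8
Sum: (-8)·(1/8) + (-2)·(7/8) = -11/4

-11/4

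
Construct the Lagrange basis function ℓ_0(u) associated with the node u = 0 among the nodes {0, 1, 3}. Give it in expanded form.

ℓ_0(u) = (u - 1)(u - 3) / [(-1)·(-3)]
       = (u^2 - 4u + 3) / (3)

ℓ_0(u) = (1/3)u^2 - (4/3)u + 1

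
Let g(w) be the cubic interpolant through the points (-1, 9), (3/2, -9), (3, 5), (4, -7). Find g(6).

Using Newton's divided-difference form:
g[-1,3/2] = (-9 - 9) / (3/2 - (-1)) = -36/5
g[3/2,3] = (5 - (-9)) / (3 - 3/2) = 28/3
g[3,4] = (-7 - 5) / (4 - 3) = -12
g[-1,3/2,3] = (28/3 - (-36/5)) / (3 - (-1)) = 62/15
g[3/2,3,4] = (-12 - 28/3) / (4 - 3/2) = -128/15
g[-1,3/2,3,4] = (-128/15 - 62/15) / (4 - (-1)) = -38/15
g(6) = 9 + (-36/5)·(7) + (62/15)·(7)·(9/2) + (-38/15)·(7)·(9/2)·(3) = -753/5

-753/5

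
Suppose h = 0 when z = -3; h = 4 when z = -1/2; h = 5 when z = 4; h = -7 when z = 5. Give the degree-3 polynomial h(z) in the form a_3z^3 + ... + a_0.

L_0(z) = (z + 1/2)(z - 4)(z - 5) / [-140] = -(1/140)z^3 + (17/280)z^2 - (31/280)z - 1/14
L_1(z) = (z + 3)(z - 4)(z - 5) / [495/8] = (8/495)z^3 - (16/165)z^2 - (56/495)z + 32/33
L_2(z) = (z + 3)(z + 1/2)(z - 5) / [-63/2] = -(2/63)z^3 + (1/21)z^2 + (32/63)z + 5/21
L_3(z) = (z + 3)(z + 1/2)(z - 4) / [44] = (1/44)z^3 - (1/88)z^2 - (25/88)z - 3/22
h(z) = 0·L_0 + 4·L_1 + 5·L_2 + (-7)·L_3
  0·L_0(z) = 0
  4·L_1(z) = (32/495)z^3 - (64/165)z^2 - (224/495)z + 128/33
  5·L_2(z) = -(10/63)z^3 + (5/21)z^2 + (160/63)z + 25/21
  (-7)·L_3(z) = -(7/44)z^3 + (7/88)z^2 + (175/88)z + 21/22
Adding term by term: -(319/1260)z^3 - (59/840)z^2 + (10271/2520)z + 253/42

h(z) = -(319/1260)z^3 - (59/840)z^2 + (10271/2520)z + 253/42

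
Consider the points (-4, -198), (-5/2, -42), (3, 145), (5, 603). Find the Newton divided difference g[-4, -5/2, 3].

-10

g[-4,-5/2] = (-42 - (-198)) / (-5/2 - (-4)) = 104
g[-5/2,3] = (145 - (-42)) / (3 - (-5/2)) = 34
g[-4,-5/2,3] = (34 - 104) / (3 - (-4)) = -10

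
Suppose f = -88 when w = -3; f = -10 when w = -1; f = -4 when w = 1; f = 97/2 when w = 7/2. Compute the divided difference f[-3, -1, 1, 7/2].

f[-3,-1] = (-10 - (-88)) / (-1 - (-3)) = 39
f[-1,1] = (-4 - (-10)) / (1 - (-1)) = 3
f[1,7/2] = (97/2 - (-4)) / (7/2 - 1) = 21
f[-3,-1,1] = (3 - 39) / (1 - (-3)) = -9
f[-1,1,7/2] = (21 - 3) / (7/2 - (-1)) = 4
f[-3,-1,1,7/2] = (4 - (-9)) / (7/2 - (-3)) = 2

2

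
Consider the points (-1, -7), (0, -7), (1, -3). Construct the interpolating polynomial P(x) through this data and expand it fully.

Build the Lagrange basis polynomials:
L_0(x) = x(x - 1) / [2] = (1/2)x^2 - (1/2)x
L_1(x) = (x + 1)(x - 1) / [-1] = -x^2 + 1
L_2(x) = (x + 1)x / [2] = (1/2)x^2 + (1/2)x
P(x) = (-7)·L_0 + (-7)·L_1 + (-3)·L_2
  (-7)·L_0(x) = -(7/2)x^2 + (7/2)x
  (-7)·L_1(x) = 7x^2 - 7
  (-3)·L_2(x) = -(3/2)x^2 - (3/2)x
Adding term by term: 2x^2 + 2x - 7

P(x) = 2x^2 + 2x - 7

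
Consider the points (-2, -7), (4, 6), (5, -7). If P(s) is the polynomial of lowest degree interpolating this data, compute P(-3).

Using Newton's divided-difference form:
P[-2,4] = (6 - (-7)) / (4 - (-2)) = 13/6
P[4,5] = (-7 - 6) / (5 - 4) = -13
P[-2,4,5] = (-13 - 13/6) / (5 - (-2)) = -13/6
P(-3) = -7 + (13/6)·(-1) + (-13/6)·(-1)·(-7) = -73/3

-73/3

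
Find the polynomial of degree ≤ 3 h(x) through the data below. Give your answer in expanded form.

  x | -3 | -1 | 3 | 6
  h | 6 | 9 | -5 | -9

Newton's divided differences:
h[-3,-1] = (9 - 6) / (-1 - (-3)) = 3/2
h[-1,3] = (-5 - 9) / (3 - (-1)) = -7/2
h[3,6] = (-9 - (-5)) / (6 - 3) = -4/3
h[-3,-1,3] = (-7/2 - 3/2) / (3 - (-3)) = -5/6
h[-1,3,6] = (-4/3 - (-7/2)) / (6 - (-1)) = 13/42
h[-3,-1,3,6] = (13/42 - (-5/6)) / (6 - (-3)) = 8/63
h(x) = 6 + (3/2)·(x + 3) + (-5/6)·(x + 3)(x + 1) + (8/63)·(x + 3)(x + 1)(x - 3)
Expanding: h(x) = (8/63)x^3 - (89/126)x^2 - (125/42)x + 48/7

h(x) = (8/63)x^3 - (89/126)x^2 - (125/42)x + 48/7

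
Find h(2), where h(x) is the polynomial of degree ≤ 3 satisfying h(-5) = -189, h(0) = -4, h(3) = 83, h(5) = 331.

28

Using Newton's divided-difference form:
h[-5,0] = (-4 - (-189)) / (0 - (-5)) = 37
h[0,3] = (83 - (-4)) / (3 - 0) = 29
h[3,5] = (331 - 83) / (5 - 3) = 124
h[-5,0,3] = (29 - 37) / (3 - (-5)) = -1
h[0,3,5] = (124 - 29) / (5 - 0) = 19
h[-5,0,3,5] = (19 - (-1)) / (5 - (-5)) = 2
h(2) = -189 + 37·(7) + (-1)·(7)·(2) + 2·(7)·(2)·(-1) = 28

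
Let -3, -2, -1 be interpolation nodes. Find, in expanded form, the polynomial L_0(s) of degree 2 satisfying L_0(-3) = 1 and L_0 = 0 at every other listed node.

L_0(s) = (1/2)s^2 + (3/2)s + 1

L_0(s) = (s + 2)(s + 1) / [(-1)·(-2)]
       = (s^2 + 3s + 2) / (2)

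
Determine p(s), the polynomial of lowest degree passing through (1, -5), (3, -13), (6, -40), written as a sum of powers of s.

Build the Lagrange basis polynomials:
L_0(s) = (s - 3)(s - 6) / [10] = (1/10)s^2 - (9/10)s + 9/5
L_1(s) = (s - 1)(s - 6) / [-6] = -(1/6)s^2 + (7/6)s - 1
L_2(s) = (s - 1)(s - 3) / [15] = (1/15)s^2 - (4/15)s + 1/5
p(s) = (-5)·L_0 + (-13)·L_1 + (-40)·L_2
  (-5)·L_0(s) = -(1/2)s^2 + (9/2)s - 9
  (-13)·L_1(s) = (13/6)s^2 - (91/6)s + 13
  (-40)·L_2(s) = -(8/3)s^2 + (32/3)s - 8
Adding term by term: -s^2 - 4

p(s) = -s^2 - 4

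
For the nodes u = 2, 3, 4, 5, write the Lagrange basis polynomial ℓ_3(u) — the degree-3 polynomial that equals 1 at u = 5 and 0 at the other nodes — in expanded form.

ℓ_3(u) = (u - 2)(u - 3)(u - 4) / [(3)·(2)·(1)]
       = (u^3 - 9u^2 + 26u - 24) / (6)

ℓ_3(u) = (1/6)u^3 - (3/2)u^2 + (13/3)u - 4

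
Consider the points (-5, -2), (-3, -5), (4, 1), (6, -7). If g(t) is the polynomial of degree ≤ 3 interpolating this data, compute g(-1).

Evaluate each Lagrange basis at t = -1:
L_0(-1) = (2)·(-5)·(-7)/[(-2)·(-9)·(-11)] = -35/99
L_1(-1) = (4)·(-5)·(-7)/[(2)·(-7)·(-9)] = 10/9
L_2(-1) = (4)·(2)·(-7)/[(9)·(7)·(-2)] = 4/9
L_3(-1) = (4)·(2)·(-5)/[(11)·(9)·(2)] = -20/99
Sum: (-2)·(-35/99) + (-5)·(10/9) + 1·(4/9) + (-7)·(-20/99) = -296/99

-296/99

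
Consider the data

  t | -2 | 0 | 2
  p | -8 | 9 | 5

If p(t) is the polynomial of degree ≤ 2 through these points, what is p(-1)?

25/8

Evaluate each Lagrange basis at t = -1:
L_0(-1) = (-1)·(-3)/[(-2)·(-4)] = 3/8
L_1(-1) = (1)·(-3)/[(2)·(-2)] = 3/4
L_2(-1) = (1)·(-1)/[(4)·(2)] = -1/8
Sum: (-8)·(3/8) + 9·(3/4) + 5·(-1/8) = 25/8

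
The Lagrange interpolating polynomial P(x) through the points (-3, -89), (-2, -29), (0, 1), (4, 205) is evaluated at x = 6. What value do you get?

L_0(6) = (8)·(6)·(2)/[(-1)·(-3)·(-7)] = -32/7
L_1(6) = (9)·(6)·(2)/[(1)·(-2)·(-6)] = 9
L_2(6) = (9)·(8)·(2)/[(3)·(2)·(-4)] = -6
L_3(6) = (9)·(8)·(6)/[(7)·(6)·(4)] = 18/7
Sum: (-89)·(-32/7) + (-29)·(9) + 1·(-6) + 205·(18/7) = 667

667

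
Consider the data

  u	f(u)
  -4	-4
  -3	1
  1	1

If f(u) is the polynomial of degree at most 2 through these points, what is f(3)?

-11

Using Newton's divided-difference form:
f[-4,-3] = (1 - (-4)) / (-3 - (-4)) = 5
f[-3,1] = (1 - 1) / (1 - (-3)) = 0
f[-4,-3,1] = (0 - 5) / (1 - (-4)) = -1
f(3) = -4 + 5·(7) + (-1)·(7)·(6) = -11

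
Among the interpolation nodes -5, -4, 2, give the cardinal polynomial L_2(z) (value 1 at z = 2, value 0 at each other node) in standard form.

L_2(z) = (z + 5)(z + 4) / [(7)·(6)]
       = (z^2 + 9z + 20) / (42)

L_2(z) = (1/42)z^2 + (3/14)z + 10/21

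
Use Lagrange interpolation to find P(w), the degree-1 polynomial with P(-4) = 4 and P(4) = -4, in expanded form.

Build the Lagrange basis polynomials:
L_0(w) = (w - 4) / [-8] = -(1/8)w + 1/2
L_1(w) = (w + 4) / [8] = (1/8)w + 1/2
P(w) = 4·L_0 + (-4)·L_1
  4·L_0(w) = -(1/2)w + 2
  (-4)·L_1(w) = -(1/2)w - 2
Adding term by term: -w

P(w) = -w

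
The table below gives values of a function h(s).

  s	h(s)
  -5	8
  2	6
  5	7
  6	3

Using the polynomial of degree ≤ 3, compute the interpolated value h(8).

-11741/770

Evaluate each Lagrange basis at s = 8:
L_0(8) = (6)·(3)·(2)/[(-7)·(-10)·(-11)] = -18/385
L_1(8) = (13)·(3)·(2)/[(7)·(-3)·(-4)] = 13/14
L_2(8) = (13)·(6)·(2)/[(10)·(3)·(-1)] = -26/5
L_3(8) = (13)·(6)·(3)/[(11)·(4)·(1)] = 117/22
Sum: 8·(-18/385) + 6·(13/14) + 7·(-26/5) + 3·(117/22) = -11741/770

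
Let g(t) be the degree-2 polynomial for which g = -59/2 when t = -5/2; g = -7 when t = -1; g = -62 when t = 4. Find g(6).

-140

Using Newton's divided-difference form:
g[-5/2,-1] = (-7 - (-59/2)) / (-1 - (-5/2)) = 15
g[-1,4] = (-62 - (-7)) / (4 - (-1)) = -11
g[-5/2,-1,4] = (-11 - 15) / (4 - (-5/2)) = -4
g(6) = -59/2 + 15·(17/2) + (-4)·(17/2)·(7) = -140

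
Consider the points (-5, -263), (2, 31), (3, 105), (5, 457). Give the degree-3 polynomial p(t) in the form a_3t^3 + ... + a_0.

p(t) = 3t^3 + 4t^2 - 3t - 3

Newton's divided differences:
p[-5,2] = (31 - (-263)) / (2 - (-5)) = 42
p[2,3] = (105 - 31) / (3 - 2) = 74
p[3,5] = (457 - 105) / (5 - 3) = 176
p[-5,2,3] = (74 - 42) / (3 - (-5)) = 4
p[2,3,5] = (176 - 74) / (5 - 2) = 34
p[-5,2,3,5] = (34 - 4) / (5 - (-5)) = 3
p(t) = -263 + 42·(t + 5) + 4·(t + 5)(t - 2) + 3·(t + 5)(t - 2)(t - 3)
Expanding: p(t) = 3t^3 + 4t^2 - 3t - 3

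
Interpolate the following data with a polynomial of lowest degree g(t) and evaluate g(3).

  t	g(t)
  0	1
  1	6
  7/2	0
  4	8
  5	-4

-274/35

Evaluate each Lagrange basis at t = 3:
L_0(3) = (2)·(-1/2)·(-1)·(-2)/[(-1)·(-7/2)·(-4)·(-5)] = -1/35
L_1(3) = (3)·(-1/2)·(-1)·(-2)/[(1)·(-5/2)·(-3)·(-4)] = 1/10
L_2(3) = (3)·(2)·(-1)·(-2)/[(7/2)·(5/2)·(-1/2)·(-3/2)] = 64/35
L_3(3) = (3)·(2)·(-1/2)·(-2)/[(4)·(3)·(1/2)·(-1)] = -1
L_4(3) = (3)·(2)·(-1/2)·(-1)/[(5)·(4)·(3/2)·(1)] = 1/10
Sum: 1·(-1/35) + 6·(1/10) + 0 + 8·(-1) + (-4)·(1/10) = -274/35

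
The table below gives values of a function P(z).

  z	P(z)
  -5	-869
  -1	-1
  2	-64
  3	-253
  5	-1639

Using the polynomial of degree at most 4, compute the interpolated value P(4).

Evaluate each Lagrange basis at z = 4:
L_0(4) = (5)·(2)·(1)·(-1)/[(-4)·(-7)·(-8)·(-10)] = -1/224
L_1(4) = (9)·(2)·(1)·(-1)/[(4)·(-3)·(-4)·(-6)] = 1/16
L_2(4) = (9)·(5)·(1)·(-1)/[(7)·(3)·(-1)·(-3)] = -5/7
L_3(4) = (9)·(5)·(2)·(-1)/[(8)·(4)·(1)·(-2)] = 45/32
L_4(4) = (9)·(5)·(2)·(1)/[(10)·(6)·(3)·(2)] = 1/4
Sum: (-869)·(-1/224) + (-1)·(1/16) + (-64)·(-5/7) + (-253)·(45/32) + (-1639)·(1/4) = -716

-716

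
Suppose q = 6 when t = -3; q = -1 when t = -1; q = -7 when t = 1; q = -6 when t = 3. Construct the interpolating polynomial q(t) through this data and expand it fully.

q(t) = (1/8)t^3 + (1/2)t^2 - (25/8)t - 9/2

L_0(t) = (t + 1)(t - 1)(t - 3) / [-48] = -(1/48)t^3 + (1/16)t^2 + (1/48)t - 1/16
L_1(t) = (t + 3)(t - 1)(t - 3) / [16] = (1/16)t^3 - (1/16)t^2 - (9/16)t + 9/16
L_2(t) = (t + 3)(t + 1)(t - 3) / [-16] = -(1/16)t^3 - (1/16)t^2 + (9/16)t + 9/16
L_3(t) = (t + 3)(t + 1)(t - 1) / [48] = (1/48)t^3 + (1/16)t^2 - (1/48)t - 1/16
q(t) = 6·L_0 + (-1)·L_1 + (-7)·L_2 + (-6)·L_3
  6·L_0(t) = -(1/8)t^3 + (3/8)t^2 + (1/8)t - 3/8
  (-1)·L_1(t) = -(1/16)t^3 + (1/16)t^2 + (9/16)t - 9/16
  (-7)·L_2(t) = (7/16)t^3 + (7/16)t^2 - (63/16)t - 63/16
  (-6)·L_3(t) = -(1/8)t^3 - (3/8)t^2 + (1/8)t + 3/8
Adding term by term: (1/8)t^3 + (1/2)t^2 - (25/8)t - 9/2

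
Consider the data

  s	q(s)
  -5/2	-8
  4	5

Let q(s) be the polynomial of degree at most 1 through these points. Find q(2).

1

L_0(2) = (-2)/[(-13/2)] = 4/13
L_1(2) = (9/2)/[(13/2)] = 9/13
Sum: (-8)·(4/13) + 5·(9/13) = 1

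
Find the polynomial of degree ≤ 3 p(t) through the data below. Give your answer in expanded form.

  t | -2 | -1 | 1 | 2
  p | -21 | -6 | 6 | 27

Newton's divided differences:
p[-2,-1] = (-6 - (-21)) / (-1 - (-2)) = 15
p[-1,1] = (6 - (-6)) / (1 - (-1)) = 6
p[1,2] = (27 - 6) / (2 - 1) = 21
p[-2,-1,1] = (6 - 15) / (1 - (-2)) = -3
p[-1,1,2] = (21 - 6) / (2 - (-1)) = 5
p[-2,-1,1,2] = (5 - (-3)) / (2 - (-2)) = 2
p(t) = -21 + 15·(t + 2) + (-3)·(t + 2)(t + 1) + 2·(t + 2)(t + 1)(t - 1)
Expanding: p(t) = 2t^3 + t^2 + 4t - 1

p(t) = 2t^3 + t^2 + 4t - 1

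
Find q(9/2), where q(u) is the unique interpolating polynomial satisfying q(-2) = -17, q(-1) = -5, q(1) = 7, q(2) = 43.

2919/8

Evaluate each Lagrange basis at u = 9/2:
L_0(9/2) = (11/2)·(7/2)·(5/2)/[(-1)·(-3)·(-4)] = -385/96
L_1(9/2) = (13/2)·(7/2)·(5/2)/[(1)·(-2)·(-3)] = 455/48
L_2(9/2) = (13/2)·(11/2)·(5/2)/[(3)·(2)·(-1)] = -715/48
L_3(9/2) = (13/2)·(11/2)·(7/2)/[(4)·(3)·(1)] = 1001/96
Sum: (-17)·(-385/96) + (-5)·(455/48) + 7·(-715/48) + 43·(1001/96) = 2919/8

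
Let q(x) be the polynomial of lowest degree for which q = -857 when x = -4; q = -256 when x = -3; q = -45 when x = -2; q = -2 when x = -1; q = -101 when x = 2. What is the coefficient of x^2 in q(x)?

-2

L_0(x) = (x + 3)(x + 2)(x + 1)(x - 2) / [36] = (1/36)x^4 + (1/9)x^3 - (1/36)x^2 - (4/9)x - 1/3
L_1(x) = (x + 4)(x + 2)(x + 1)(x - 2) / [-10] = -(1/10)x^4 - (1/2)x^3 + 2x + 8/5
L_2(x) = (x + 4)(x + 3)(x + 1)(x - 2) / [8] = (1/8)x^4 + (3/4)x^3 + (3/8)x^2 - (13/4)x - 3
L_3(x) = (x + 4)(x + 3)(x + 2)(x - 2) / [-18] = -(1/18)x^4 - (7/18)x^3 - (4/9)x^2 + (14/9)x + 8/3
L_4(x) = (x + 4)(x + 3)(x + 2)(x + 1) / [360] = (1/360)x^4 + (1/36)x^3 + (7/72)x^2 + (5/36)x + 1/15
q(x) = (-857)·L_0 + (-256)·L_1 + (-45)·L_2 + (-2)·L_3 + (-101)·L_4
Only the coefficient of x^2 is needed; take it from each L_i and combine:
(-857)·(-1/36) + (-256)·(0) + (-45)·(3/8) + (-2)·(-4/9) + (-101)·(7/72) = -2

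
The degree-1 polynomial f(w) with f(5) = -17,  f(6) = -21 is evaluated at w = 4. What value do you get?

-13

L_0(4) = (-2)/[(-1)] = 2
L_1(4) = (-1)/[(1)] = -1
Sum: (-17)·(2) + (-21)·(-1) = -13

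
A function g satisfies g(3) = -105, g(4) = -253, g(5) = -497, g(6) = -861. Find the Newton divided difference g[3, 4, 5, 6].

-4

g[3,4] = (-253 - (-105)) / (4 - 3) = -148
g[4,5] = (-497 - (-253)) / (5 - 4) = -244
g[5,6] = (-861 - (-497)) / (6 - 5) = -364
g[3,4,5] = (-244 - (-148)) / (5 - 3) = -48
g[4,5,6] = (-364 - (-244)) / (6 - 4) = -60
g[3,4,5,6] = (-60 - (-48)) / (6 - 3) = -4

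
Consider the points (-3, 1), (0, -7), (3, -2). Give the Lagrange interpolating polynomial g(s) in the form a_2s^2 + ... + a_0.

g(s) = (13/18)s^2 - (1/2)s - 7

L_0(s) = s(s - 3) / [18] = (1/18)s^2 - (1/6)s
L_1(s) = (s + 3)(s - 3) / [-9] = -(1/9)s^2 + 1
L_2(s) = (s + 3)s / [18] = (1/18)s^2 + (1/6)s
g(s) = 1·L_0 + (-7)·L_1 + (-2)·L_2
  1·L_0(s) = (1/18)s^2 - (1/6)s
  (-7)·L_1(s) = (7/9)s^2 - 7
  (-2)·L_2(s) = -(1/9)s^2 - (1/3)s
Adding term by term: (13/18)s^2 - (1/2)s - 7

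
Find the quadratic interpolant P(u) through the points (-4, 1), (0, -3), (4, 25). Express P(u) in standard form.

P(u) = u^2 + 3u - 3

Build the Lagrange basis polynomials:
L_0(u) = u(u - 4) / [32] = (1/32)u^2 - (1/8)u
L_1(u) = (u + 4)(u - 4) / [-16] = -(1/16)u^2 + 1
L_2(u) = (u + 4)u / [32] = (1/32)u^2 + (1/8)u
P(u) = 1·L_0 + (-3)·L_1 + 25·L_2
  1·L_0(u) = (1/32)u^2 - (1/8)u
  (-3)·L_1(u) = (3/16)u^2 - 3
  25·L_2(u) = (25/32)u^2 + (25/8)u
Adding term by term: u^2 + 3u - 3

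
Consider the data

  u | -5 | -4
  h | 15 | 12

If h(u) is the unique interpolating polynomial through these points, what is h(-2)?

L_0(-2) = (2)/[(-1)] = -2
L_1(-2) = (3)/[(1)] = 3
Sum: 15·(-2) + 12·(3) = 6

6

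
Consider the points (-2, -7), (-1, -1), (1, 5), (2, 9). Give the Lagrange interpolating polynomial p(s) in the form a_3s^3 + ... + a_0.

Build the Lagrange basis polynomials:
L_0(s) = (s + 1)(s - 1)(s - 2) / [-12] = -(1/12)s^3 + (1/6)s^2 + (1/12)s - 1/6
L_1(s) = (s + 2)(s - 1)(s - 2) / [6] = (1/6)s^3 - (1/6)s^2 - (2/3)s + 2/3
L_2(s) = (s + 2)(s + 1)(s - 2) / [-6] = -(1/6)s^3 - (1/6)s^2 + (2/3)s + 2/3
L_3(s) = (s + 2)(s + 1)(s - 1) / [12] = (1/12)s^3 + (1/6)s^2 - (1/12)s - 1/6
p(s) = (-7)·L_0 + (-1)·L_1 + 5·L_2 + 9·L_3
  (-7)·L_0(s) = (7/12)s^3 - (7/6)s^2 - (7/12)s + 7/6
  (-1)·L_1(s) = -(1/6)s^3 + (1/6)s^2 + (2/3)s - 2/3
  5·L_2(s) = -(5/6)s^3 - (5/6)s^2 + (10/3)s + 10/3
  9·L_3(s) = (3/4)s^3 + (3/2)s^2 - (3/4)s - 3/2
Adding term by term: (1/3)s^3 - (1/3)s^2 + (8/3)s + 7/3

p(s) = (1/3)s^3 - (1/3)s^2 + (8/3)s + 7/3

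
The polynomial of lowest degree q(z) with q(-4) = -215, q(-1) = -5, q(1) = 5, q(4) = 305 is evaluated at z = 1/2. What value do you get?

Evaluate each Lagrange basis at z = 1/2:
L_0(1/2) = (3/2)·(-1/2)·(-7/2)/[(-3)·(-5)·(-8)] = -7/320
L_1(1/2) = (9/2)·(-1/2)·(-7/2)/[(3)·(-2)·(-5)] = 21/80
L_2(1/2) = (9/2)·(3/2)·(-7/2)/[(5)·(2)·(-3)] = 63/80
L_3(1/2) = (9/2)·(3/2)·(-1/2)/[(8)·(5)·(3)] = -9/320
Sum: (-215)·(-7/320) + (-5)·(21/80) + 5·(63/80) + 305·(-9/320) = -5/4

-5/4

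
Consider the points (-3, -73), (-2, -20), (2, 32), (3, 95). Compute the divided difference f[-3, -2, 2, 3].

f[-3,-2] = (-20 - (-73)) / (-2 - (-3)) = 53
f[-2,2] = (32 - (-20)) / (2 - (-2)) = 13
f[2,3] = (95 - 32) / (3 - 2) = 63
f[-3,-2,2] = (13 - 53) / (2 - (-3)) = -8
f[-2,2,3] = (63 - 13) / (3 - (-2)) = 10
f[-3,-2,2,3] = (10 - (-8)) / (3 - (-3)) = 3

3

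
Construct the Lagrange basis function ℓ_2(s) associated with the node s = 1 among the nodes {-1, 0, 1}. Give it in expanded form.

ℓ_2(s) = (s + 1)s / [(2)·(1)]
       = (s^2 + s) / (2)

ℓ_2(s) = (1/2)s^2 + (1/2)s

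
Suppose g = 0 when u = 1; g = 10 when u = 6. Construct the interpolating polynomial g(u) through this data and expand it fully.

Build the Lagrange basis polynomials:
L_0(u) = (u - 6) / [-5] = -(1/5)u + 6/5
L_1(u) = (u - 1) / [5] = (1/5)u - 1/5
g(u) = 0·L_0 + 10·L_1
  0·L_0(u) = 0
  10·L_1(u) = 2u - 2
Adding term by term: 2u - 2

g(u) = 2u - 2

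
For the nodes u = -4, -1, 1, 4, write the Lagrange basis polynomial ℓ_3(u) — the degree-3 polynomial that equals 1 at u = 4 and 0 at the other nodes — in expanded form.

ℓ_3(u) = (1/120)u^3 + (1/30)u^2 - (1/120)u - 1/30

ℓ_3(u) = (u + 4)(u + 1)(u - 1) / [(8)·(5)·(3)]
       = (u^3 + 4u^2 - u - 4) / (120)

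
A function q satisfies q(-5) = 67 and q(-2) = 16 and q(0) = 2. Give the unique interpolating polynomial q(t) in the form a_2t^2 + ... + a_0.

Build the Lagrange basis polynomials:
L_0(t) = (t + 2)t / [15] = (1/15)t^2 + (2/15)t
L_1(t) = (t + 5)t / [-6] = -(1/6)t^2 - (5/6)t
L_2(t) = (t + 5)(t + 2) / [10] = (1/10)t^2 + (7/10)t + 1
q(t) = 67·L_0 + 16·L_1 + 2·L_2
  67·L_0(t) = (67/15)t^2 + (134/15)t
  16·L_1(t) = -(8/3)t^2 - (40/3)t
  2·L_2(t) = (1/5)t^2 + (7/5)t + 2
Adding term by term: 2t^2 - 3t + 2

q(t) = 2t^2 - 3t + 2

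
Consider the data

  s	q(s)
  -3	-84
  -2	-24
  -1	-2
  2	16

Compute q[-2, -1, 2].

-4

q[-2,-1] = (-2 - (-24)) / (-1 - (-2)) = 22
q[-1,2] = (16 - (-2)) / (2 - (-1)) = 6
q[-2,-1,2] = (6 - 22) / (2 - (-2)) = -4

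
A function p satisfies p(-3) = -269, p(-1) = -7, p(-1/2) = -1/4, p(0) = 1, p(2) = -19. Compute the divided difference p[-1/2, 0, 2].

-5

p[-1/2,0] = (1 - (-1/4)) / (0 - (-1/2)) = 5/2
p[0,2] = (-19 - 1) / (2 - 0) = -10
p[-1/2,0,2] = (-10 - 5/2) / (2 - (-1/2)) = -5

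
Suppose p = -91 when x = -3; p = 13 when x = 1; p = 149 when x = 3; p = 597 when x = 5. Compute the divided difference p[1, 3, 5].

39

p[1,3] = (149 - 13) / (3 - 1) = 68
p[3,5] = (597 - 149) / (5 - 3) = 224
p[1,3,5] = (224 - 68) / (5 - 1) = 39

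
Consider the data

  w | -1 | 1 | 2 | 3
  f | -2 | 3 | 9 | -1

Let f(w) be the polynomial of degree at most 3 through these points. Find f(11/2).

-11919/64

Using Newton's divided-difference form:
f[-1,1] = (3 - (-2)) / (1 - (-1)) = 5/2
f[1,2] = (9 - 3) / (2 - 1) = 6
f[2,3] = (-1 - 9) / (3 - 2) = -10
f[-1,1,2] = (6 - 5/2) / (2 - (-1)) = 7/6
f[1,2,3] = (-10 - 6) / (3 - 1) = -8
f[-1,1,2,3] = (-8 - 7/6) / (3 - (-1)) = -55/24
f(11/2) = -2 + (5/2)·(13/2) + (7/6)·(13/2)·(9/2) + (-55/24)·(13/2)·(9/2)·(7/2) = -11919/64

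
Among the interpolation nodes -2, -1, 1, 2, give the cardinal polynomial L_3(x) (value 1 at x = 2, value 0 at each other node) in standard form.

L_3(x) = (1/12)x^3 + (1/6)x^2 - (1/12)x - 1/6

L_3(x) = (x + 2)(x + 1)(x - 1) / [(4)·(3)·(1)]
       = (x^3 + 2x^2 - x - 2) / (12)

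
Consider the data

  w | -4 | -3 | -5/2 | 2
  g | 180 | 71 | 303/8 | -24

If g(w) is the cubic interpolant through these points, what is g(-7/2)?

941/8

Evaluate each Lagrange basis at w = -7/2:
L_0(-7/2) = (-1/2)·(-1)·(-11/2)/[(-1)·(-3/2)·(-6)] = 11/36
L_1(-7/2) = (1/2)·(-1)·(-11/2)/[(1)·(-1/2)·(-5)] = 11/10
L_2(-7/2) = (1/2)·(-1/2)·(-11/2)/[(3/2)·(1/2)·(-9/2)] = -11/27
L_3(-7/2) = (1/2)·(-1/2)·(-1)/[(6)·(5)·(9/2)] = 1/540
Sum: 180·(11/36) + 71·(11/10) + 303/8·(-11/27) + (-24)·(1/540) = 941/8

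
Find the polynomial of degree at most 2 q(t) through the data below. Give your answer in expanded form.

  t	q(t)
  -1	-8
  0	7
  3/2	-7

Newton's divided differences:
q[-1,0] = (7 - (-8)) / (0 - (-1)) = 15
q[0,3/2] = (-7 - 7) / (3/2 - 0) = -28/3
q[-1,0,3/2] = (-28/3 - 15) / (3/2 - (-1)) = -146/15
q(t) = -8 + 15·(t + 1) + (-146/15)·(t + 1)t
Expanding: q(t) = -(146/15)t^2 + (79/15)t + 7

q(t) = -(146/15)t^2 + (79/15)t + 7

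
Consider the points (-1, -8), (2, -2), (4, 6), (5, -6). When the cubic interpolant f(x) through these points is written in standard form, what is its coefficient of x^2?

L_0(x) = (x - 2)(x - 4)(x - 5) / [-90] = -(1/90)x^3 + (11/90)x^2 - (19/45)x + 4/9
L_1(x) = (x + 1)(x - 4)(x - 5) / [18] = (1/18)x^3 - (4/9)x^2 + (11/18)x + 10/9
L_2(x) = (x + 1)(x - 2)(x - 5) / [-10] = -(1/10)x^3 + (3/5)x^2 - (3/10)x - 1
L_3(x) = (x + 1)(x - 2)(x - 4) / [18] = (1/18)x^3 - (5/18)x^2 + (1/9)x + 4/9
f(x) = (-8)·L_0 + (-2)·L_1 + 6·L_2 + (-6)·L_3
Only the coefficient of x^2 is needed; take it from each L_i and combine:
(-8)·(11/90) + (-2)·(-4/9) + 6·(3/5) + (-6)·(-5/18) = 233/45

233/45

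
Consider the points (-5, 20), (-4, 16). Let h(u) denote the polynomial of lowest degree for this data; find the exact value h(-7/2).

14

Evaluate each Lagrange basis at u = -7/2:
L_0(-7/2) = (1/2)/[(-1)] = -1/2
L_1(-7/2) = (3/2)/[(1)] = 3/2
Sum: 20·(-1/2) + 16·(3/2) = 14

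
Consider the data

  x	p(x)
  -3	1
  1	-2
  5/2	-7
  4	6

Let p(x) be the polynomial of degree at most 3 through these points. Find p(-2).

1583/154

Evaluate each Lagrange basis at x = -2:
L_0(-2) = (-3)·(-9/2)·(-6)/[(-4)·(-11/2)·(-7)] = 81/154
L_1(-2) = (1)·(-9/2)·(-6)/[(4)·(-3/2)·(-3)] = 3/2
L_2(-2) = (1)·(-3)·(-6)/[(11/2)·(3/2)·(-3/2)] = -16/11
L_3(-2) = (1)·(-3)·(-9/2)/[(7)·(3)·(3/2)] = 3/7
Sum: 1·(81/154) + (-2)·(3/2) + (-7)·(-16/11) + 6·(3/7) = 1583/154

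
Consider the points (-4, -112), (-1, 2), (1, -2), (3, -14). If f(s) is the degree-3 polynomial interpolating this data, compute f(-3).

-50

Evaluate each Lagrange basis at s = -3:
L_0(-3) = (-2)·(-4)·(-6)/[(-3)·(-5)·(-7)] = 16/35
L_1(-3) = (1)·(-4)·(-6)/[(3)·(-2)·(-4)] = 1
L_2(-3) = (1)·(-2)·(-6)/[(5)·(2)·(-2)] = -3/5
L_3(-3) = (1)·(-2)·(-4)/[(7)·(4)·(2)] = 1/7
Sum: (-112)·(16/35) + 2·(1) + (-2)·(-3/5) + (-14)·(1/7) = -50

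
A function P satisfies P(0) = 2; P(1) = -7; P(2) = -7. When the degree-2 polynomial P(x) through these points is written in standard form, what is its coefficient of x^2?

9/2

The leading coefficient equals the top divided difference P[0,1,2].
P[0,1] = (-7 - 2) / (1 - 0) = -9
P[1,2] = (-7 - (-7)) / (2 - 1) = 0
P[0,1,2] = (0 - (-9)) / (2 - 0) = 9/2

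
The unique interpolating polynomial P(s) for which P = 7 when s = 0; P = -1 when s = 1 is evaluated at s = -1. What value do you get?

15

Evaluate each Lagrange basis at s = -1:
L_0(-1) = (-2)/[(-1)] = 2
L_1(-1) = (-1)/[(1)] = -1
Sum: 7·(2) + (-1)·(-1) = 15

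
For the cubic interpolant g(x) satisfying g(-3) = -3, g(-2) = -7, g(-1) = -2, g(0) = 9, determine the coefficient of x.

L_0(x) = (x + 2)(x + 1)x / [-6] = -(1/6)x^3 - (1/2)x^2 - (1/3)x
L_1(x) = (x + 3)(x + 1)x / [2] = (1/2)x^3 + 2x^2 + (3/2)x
L_2(x) = (x + 3)(x + 2)x / [-2] = -(1/2)x^3 - (5/2)x^2 - 3x
L_3(x) = (x + 3)(x + 2)(x + 1) / [6] = (1/6)x^3 + x^2 + (11/6)x + 1
g(x) = (-3)·L_0 + (-7)·L_1 + (-2)·L_2 + 9·L_3
Only the coefficient of x is needed; take it from each L_i and combine:
(-3)·(-1/3) + (-7)·(3/2) + (-2)·(-3) + 9·(11/6) = 13

13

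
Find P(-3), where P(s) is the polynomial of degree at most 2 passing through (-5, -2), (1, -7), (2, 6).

L_0(-3) = (-4)·(-5)/[(-6)·(-7)] = 10/21
L_1(-3) = (2)·(-5)/[(6)·(-1)] = 5/3
L_2(-3) = (2)·(-4)/[(7)·(1)] = -8/7
Sum: (-2)·(10/21) + (-7)·(5/3) + 6·(-8/7) = -409/21

-409/21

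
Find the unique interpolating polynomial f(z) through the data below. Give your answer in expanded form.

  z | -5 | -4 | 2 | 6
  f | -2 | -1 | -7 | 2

f(z) = (171/3080)z^3 + (317/3080)z^2 - (2249/1540)z - 380/77

L_0(z) = (z + 4)(z - 2)(z - 6) / [-77] = -(1/77)z^3 + (4/77)z^2 + (20/77)z - 48/77
L_1(z) = (z + 5)(z - 2)(z - 6) / [60] = (1/60)z^3 - (1/20)z^2 - (7/15)z + 1
L_2(z) = (z + 5)(z + 4)(z - 6) / [-168] = -(1/168)z^3 - (1/56)z^2 + (17/84)z + 5/7
L_3(z) = (z + 5)(z + 4)(z - 2) / [440] = (1/440)z^3 + (7/440)z^2 + (1/220)z - 1/11
f(z) = (-2)·L_0 + (-1)·L_1 + (-7)·L_2 + 2·L_3
  (-2)·L_0(z) = (2/77)z^3 - (8/77)z^2 - (40/77)z + 96/77
  (-1)·L_1(z) = -(1/60)z^3 + (1/20)z^2 + (7/15)z - 1
  (-7)·L_2(z) = (1/24)z^3 + (1/8)z^2 - (17/12)z - 5
  2·L_3(z) = (1/220)z^3 + (7/220)z^2 + (1/110)z - 2/11
Adding term by term: (171/3080)z^3 + (317/3080)z^2 - (2249/1540)z - 380/77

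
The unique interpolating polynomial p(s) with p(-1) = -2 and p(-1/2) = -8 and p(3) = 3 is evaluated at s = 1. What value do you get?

-205/14

Evaluate each Lagrange basis at s = 1:
L_0(1) = (3/2)·(-2)/[(-1/2)·(-4)] = -3/2
L_1(1) = (2)·(-2)/[(1/2)·(-7/2)] = 16/7
L_2(1) = (2)·(3/2)/[(4)·(7/2)] = 3/14
Sum: (-2)·(-3/2) + (-8)·(16/7) + 3·(3/14) = -205/14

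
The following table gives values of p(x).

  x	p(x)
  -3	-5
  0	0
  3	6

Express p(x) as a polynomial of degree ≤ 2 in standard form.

Newton's divided differences:
p[-3,0] = (0 - (-5)) / (0 - (-3)) = 5/3
p[0,3] = (6 - 0) / (3 - 0) = 2
p[-3,0,3] = (2 - 5/3) / (3 - (-3)) = 1/18
p(x) = -5 + (5/3)·(x + 3) + (1/18)·(x + 3)x
Expanding: p(x) = (1/18)x^2 + (11/6)x

p(x) = (1/18)x^2 + (11/6)x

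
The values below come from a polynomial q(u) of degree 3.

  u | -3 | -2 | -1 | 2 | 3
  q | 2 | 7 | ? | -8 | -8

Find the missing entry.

6

The 4 known values determine q uniquely (degree ≤ 3).
Evaluate each Lagrange basis at u = -1:
L_0(-1) = (1)·(-3)·(-4)/[(-1)·(-5)·(-6)] = -2/5
L_1(-1) = (2)·(-3)·(-4)/[(1)·(-4)·(-5)] = 6/5
L_2(-1) = (2)·(1)·(-4)/[(5)·(4)·(-1)] = 2/5
L_3(-1) = (2)·(1)·(-3)/[(6)·(5)·(1)] = -1/5
Sum: 2·(-2/5) + 7·(6/5) + (-8)·(2/5) + (-8)·(-1/5) = 6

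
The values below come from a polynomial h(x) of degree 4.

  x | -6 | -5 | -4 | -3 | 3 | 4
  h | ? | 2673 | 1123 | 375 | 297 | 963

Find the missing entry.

The 5 known values determine h uniquely (degree ≤ 4).
Evaluate each Lagrange basis at x = -6:
L_0(-6) = (-2)·(-3)·(-9)·(-10)/[(-1)·(-2)·(-8)·(-9)] = 15/4
L_1(-6) = (-1)·(-3)·(-9)·(-10)/[(1)·(-1)·(-7)·(-8)] = -135/28
L_2(-6) = (-1)·(-2)·(-9)·(-10)/[(2)·(1)·(-6)·(-7)] = 15/7
L_3(-6) = (-1)·(-2)·(-3)·(-10)/[(8)·(7)·(6)·(-1)] = -5/28
L_4(-6) = (-1)·(-2)·(-3)·(-9)/[(9)·(8)·(7)·(1)] = 3/28
Sum: 2673·(15/4) + 1123·(-135/28) + 375·(15/7) + 297·(-5/28) + 963·(3/28) = 5463

5463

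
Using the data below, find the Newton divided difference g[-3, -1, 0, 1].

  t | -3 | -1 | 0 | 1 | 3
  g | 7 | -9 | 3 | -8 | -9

g[-3,-1] = (-9 - 7) / (-1 - (-3)) = -8
g[-1,0] = (3 - (-9)) / (0 - (-1)) = 12
g[0,1] = (-8 - 3) / (1 - 0) = -11
g[-3,-1,0] = (12 - (-8)) / (0 - (-3)) = 20/3
g[-1,0,1] = (-11 - 12) / (1 - (-1)) = -23/2
g[-3,-1,0,1] = (-23/2 - 20/3) / (1 - (-3)) = -109/24

-109/24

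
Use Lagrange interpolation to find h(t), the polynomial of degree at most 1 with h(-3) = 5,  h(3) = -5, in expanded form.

Build the Lagrange basis polynomials:
L_0(t) = (t - 3) / [-6] = -(1/6)t + 1/2
L_1(t) = (t + 3) / [6] = (1/6)t + 1/2
h(t) = 5·L_0 + (-5)·L_1
  5·L_0(t) = -(5/6)t + 5/2
  (-5)·L_1(t) = -(5/6)t - 5/2
Adding term by term: -(5/3)t

h(t) = -(5/3)t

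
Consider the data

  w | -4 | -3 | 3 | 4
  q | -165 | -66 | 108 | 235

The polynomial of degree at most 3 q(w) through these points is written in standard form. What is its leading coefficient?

Build the Lagrange basis polynomials:
L_0(w) = (w + 3)(w - 3)(w - 4) / [-56] = -(1/56)w^3 + (1/14)w^2 + (9/56)w - 9/14
L_1(w) = (w + 4)(w - 3)(w - 4) / [42] = (1/42)w^3 - (1/14)w^2 - (8/21)w + 8/7
L_2(w) = (w + 4)(w + 3)(w - 4) / [-42] = -(1/42)w^3 - (1/14)w^2 + (8/21)w + 8/7
L_3(w) = (w + 4)(w + 3)(w - 3) / [56] = (1/56)w^3 + (1/14)w^2 - (9/56)w - 9/14
q(w) = (-165)·L_0 + (-66)·L_1 + 108·L_2 + 235·L_3
Only the coefficient of w^3 is needed; take it from each L_i and combine:
(-165)·(-1/56) + (-66)·(1/42) + 108·(-1/42) + 235·(1/56) = 3

3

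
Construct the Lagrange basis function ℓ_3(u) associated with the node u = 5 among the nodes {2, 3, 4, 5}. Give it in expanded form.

ℓ_3(u) = (1/6)u^3 - (3/2)u^2 + (13/3)u - 4

ℓ_3(u) = (u - 2)(u - 3)(u - 4) / [(3)·(2)·(1)]
       = (u^3 - 9u^2 + 26u - 24) / (6)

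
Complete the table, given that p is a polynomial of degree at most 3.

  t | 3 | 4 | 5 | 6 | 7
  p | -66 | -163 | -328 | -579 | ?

-934

The 4 known values determine p uniquely (degree ≤ 3).
L_0(7) = (3)·(2)·(1)/[(-1)·(-2)·(-3)] = -1
L_1(7) = (4)·(2)·(1)/[(1)·(-1)·(-2)] = 4
L_2(7) = (4)·(3)·(1)/[(2)·(1)·(-1)] = -6
L_3(7) = (4)·(3)·(2)/[(3)·(2)·(1)] = 4
Sum: (-66)·(-1) + (-163)·(4) + (-328)·(-6) + (-579)·(4) = -934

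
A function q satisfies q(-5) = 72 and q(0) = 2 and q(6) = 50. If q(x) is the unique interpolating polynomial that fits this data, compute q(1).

Using Newton's divided-difference form:
q[-5,0] = (2 - 72) / (0 - (-5)) = -14
q[0,6] = (50 - 2) / (6 - 0) = 8
q[-5,0,6] = (8 - (-14)) / (6 - (-5)) = 2
q(1) = 72 + (-14)·(6) + 2·(6)·(1) = 0

0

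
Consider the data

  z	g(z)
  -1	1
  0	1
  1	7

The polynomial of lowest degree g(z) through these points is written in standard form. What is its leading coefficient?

3

The leading coefficient equals the top divided difference g[-1,0,1].
g[-1,0] = (1 - 1) / (0 - (-1)) = 0
g[0,1] = (7 - 1) / (1 - 0) = 6
g[-1,0,1] = (6 - 0) / (1 - (-1)) = 3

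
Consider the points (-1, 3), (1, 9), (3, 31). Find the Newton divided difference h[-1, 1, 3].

h[-1,1] = (9 - 3) / (1 - (-1)) = 3
h[1,3] = (31 - 9) / (3 - 1) = 11
h[-1,1,3] = (11 - 3) / (3 - (-1)) = 2

2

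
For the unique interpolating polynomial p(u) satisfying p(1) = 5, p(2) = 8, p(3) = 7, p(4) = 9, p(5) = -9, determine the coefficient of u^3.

41/3

L_0(u) = (u - 2)(u - 3)(u - 4)(u - 5) / [24] = (1/24)u^4 - (7/12)u^3 + (71/24)u^2 - (77/12)u + 5
L_1(u) = (u - 1)(u - 3)(u - 4)(u - 5) / [-6] = -(1/6)u^4 + (13/6)u^3 - (59/6)u^2 + (107/6)u - 10
L_2(u) = (u - 1)(u - 2)(u - 4)(u - 5) / [4] = (1/4)u^4 - 3u^3 + (49/4)u^2 - (39/2)u + 10
L_3(u) = (u - 1)(u - 2)(u - 3)(u - 5) / [-6] = -(1/6)u^4 + (11/6)u^3 - (41/6)u^2 + (61/6)u - 5
L_4(u) = (u - 1)(u - 2)(u - 3)(u - 4) / [24] = (1/24)u^4 - (5/12)u^3 + (35/24)u^2 - (25/12)u + 1
p(u) = 5·L_0 + 8·L_1 + 7·L_2 + 9·L_3 + (-9)·L_4
Only the coefficient of u^3 is needed; take it from each L_i and combine:
5·(-7/12) + 8·(13/6) + 7·(-3) + 9·(11/6) + (-9)·(-5/12) = 41/3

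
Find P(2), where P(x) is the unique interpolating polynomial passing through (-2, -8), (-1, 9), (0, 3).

-78

L_0(2) = (3)·(2)/[(-1)·(-2)] = 3
L_1(2) = (4)·(2)/[(1)·(-1)] = -8
L_2(2) = (4)·(3)/[(2)·(1)] = 6
Sum: (-8)·(3) + 9·(-8) + 3·(6) = -78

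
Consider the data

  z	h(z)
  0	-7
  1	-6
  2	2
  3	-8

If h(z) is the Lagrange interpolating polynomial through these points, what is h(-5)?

Evaluate each Lagrange basis at z = -5:
L_0(-5) = (-6)·(-7)·(-8)/[(-1)·(-2)·(-3)] = 56
L_1(-5) = (-5)·(-7)·(-8)/[(1)·(-1)·(-2)] = -140
L_2(-5) = (-5)·(-6)·(-8)/[(2)·(1)·(-1)] = 120
L_3(-5) = (-5)·(-6)·(-7)/[(3)·(2)·(1)] = -35
Sum: (-7)·(56) + (-6)·(-140) + 2·(120) + (-8)·(-35) = 968

968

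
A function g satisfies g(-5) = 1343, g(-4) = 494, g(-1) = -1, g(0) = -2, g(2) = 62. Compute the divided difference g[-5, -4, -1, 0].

-26

g[-5,-4] = (494 - 1343) / (-4 - (-5)) = -849
g[-4,-1] = (-1 - 494) / (-1 - (-4)) = -165
g[-1,0] = (-2 - (-1)) / (0 - (-1)) = -1
g[-5,-4,-1] = (-165 - (-849)) / (-1 - (-5)) = 171
g[-4,-1,0] = (-1 - (-165)) / (0 - (-4)) = 41
g[-5,-4,-1,0] = (41 - 171) / (0 - (-5)) = -26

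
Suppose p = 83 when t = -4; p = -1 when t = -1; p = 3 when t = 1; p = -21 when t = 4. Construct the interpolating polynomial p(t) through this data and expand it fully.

p(t) = -t^3 + 2t^2 + 3t - 1

Build the Lagrange basis polynomials:
L_0(t) = (t + 1)(t - 1)(t - 4) / [-120] = -(1/120)t^3 + (1/30)t^2 + (1/120)t - 1/30
L_1(t) = (t + 4)(t - 1)(t - 4) / [30] = (1/30)t^3 - (1/30)t^2 - (8/15)t + 8/15
L_2(t) = (t + 4)(t + 1)(t - 4) / [-30] = -(1/30)t^3 - (1/30)t^2 + (8/15)t + 8/15
L_3(t) = (t + 4)(t + 1)(t - 1) / [120] = (1/120)t^3 + (1/30)t^2 - (1/120)t - 1/30
p(t) = 83·L_0 + (-1)·L_1 + 3·L_2 + (-21)·L_3
  83·L_0(t) = -(83/120)t^3 + (83/30)t^2 + (83/120)t - 83/30
  (-1)·L_1(t) = -(1/30)t^3 + (1/30)t^2 + (8/15)t - 8/15
  3·L_2(t) = -(1/10)t^3 - (1/10)t^2 + (8/5)t + 8/5
  (-21)·L_3(t) = -(7/40)t^3 - (7/10)t^2 + (7/40)t + 7/10
Adding term by term: -t^3 + 2t^2 + 3t - 1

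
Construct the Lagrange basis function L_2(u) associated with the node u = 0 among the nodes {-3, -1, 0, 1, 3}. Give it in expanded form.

L_2(u) = (u + 3)(u + 1)(u - 1)(u - 3) / [(3)·(1)·(-1)·(-3)]
       = (u^4 - 10u^2 + 9) / (9)

L_2(u) = (1/9)u^4 - (10/9)u^2 + 1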